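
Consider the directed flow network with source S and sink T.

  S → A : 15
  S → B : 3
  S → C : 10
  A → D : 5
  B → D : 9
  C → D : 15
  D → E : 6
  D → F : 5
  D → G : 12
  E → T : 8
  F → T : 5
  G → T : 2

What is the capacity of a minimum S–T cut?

13

Augment S→A→D→E→T: bottleneck 5, flow now 5.
Augment S→B→D→E→T: bottleneck 1, flow now 6.
Augment S→B→D→F→T: bottleneck 2, flow now 8.
Augment S→C→D→F→T: bottleneck 3, flow now 11.
Augment S→C→D→G→T: bottleneck 2, flow now 13.
No augmenting path remains; maximum flow = 13.
By max-flow min-cut, the minimum cut capacity equals the max flow.
In the residual graph, reachable from S: {S, A, B, C, D, G}.
Min-cut edges: D→E (6), D→F (5), G→T (2); capacity 6 + 5 + 2 = 13.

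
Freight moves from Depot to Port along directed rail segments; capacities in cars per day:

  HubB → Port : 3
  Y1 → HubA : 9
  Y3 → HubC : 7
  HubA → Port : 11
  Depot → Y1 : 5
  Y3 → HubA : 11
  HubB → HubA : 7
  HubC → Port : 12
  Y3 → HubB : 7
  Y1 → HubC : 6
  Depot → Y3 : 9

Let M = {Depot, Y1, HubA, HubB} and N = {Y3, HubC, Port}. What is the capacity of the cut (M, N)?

29

Edges leaving {Depot, Y1, HubA, HubB}: Depot→Y3 (9), Y1→HubC (6), HubA→Port (11), HubB→Port (3).
Cut capacity = 9 + 6 + 11 + 3 = 29.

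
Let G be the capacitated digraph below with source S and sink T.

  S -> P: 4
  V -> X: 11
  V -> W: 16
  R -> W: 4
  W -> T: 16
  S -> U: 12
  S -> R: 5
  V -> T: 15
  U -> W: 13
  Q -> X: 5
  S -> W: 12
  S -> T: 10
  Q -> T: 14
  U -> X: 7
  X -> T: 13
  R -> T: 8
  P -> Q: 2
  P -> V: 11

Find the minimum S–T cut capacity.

Augment S→T: bottleneck 10, flow now 10.
Augment S→R→T: bottleneck 5, flow now 15.
Augment S→W→T: bottleneck 12, flow now 27.
Augment S→P→Q→T: bottleneck 2, flow now 29.
Augment S→P→V→T: bottleneck 2, flow now 31.
Augment S→U→W→T: bottleneck 4, flow now 35.
Augment S→U→X→T: bottleneck 7, flow now 42.
No augmenting path remains; maximum flow = 42.
By max-flow min-cut, the minimum cut capacity equals the max flow.
In the residual graph, reachable from S: {S, U, W}.
Min-cut edges: S→P (4), S→R (5), S→T (10), U→X (7), W→T (16); capacity 4 + 5 + 10 + 7 + 16 = 42.

42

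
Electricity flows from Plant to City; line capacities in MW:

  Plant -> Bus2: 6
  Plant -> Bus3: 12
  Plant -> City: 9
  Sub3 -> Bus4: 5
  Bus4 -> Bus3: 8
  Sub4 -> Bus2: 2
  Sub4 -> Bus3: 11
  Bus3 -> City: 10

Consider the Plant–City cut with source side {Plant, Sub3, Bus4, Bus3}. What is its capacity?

25

Edges leaving {Plant, Sub3, Bus4, Bus3}: Plant→Bus2 (6), Plant→City (9), Bus3→City (10).
Cut capacity = 6 + 9 + 10 = 25.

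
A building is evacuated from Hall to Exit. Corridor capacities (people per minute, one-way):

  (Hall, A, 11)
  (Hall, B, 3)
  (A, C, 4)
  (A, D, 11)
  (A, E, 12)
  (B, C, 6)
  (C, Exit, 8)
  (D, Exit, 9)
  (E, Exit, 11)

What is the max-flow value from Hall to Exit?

14

Augment Hall→A→C→Exit: bottleneck 4, flow now 4.
Augment Hall→A→D→Exit: bottleneck 7, flow now 11.
Augment Hall→B→C→Exit: bottleneck 3, flow now 14.
No augmenting path remains; maximum flow = 14.
In the residual graph, reachable from Hall: {Hall}.
Min-cut edges: Hall→A (11), Hall→B (3); capacity 11 + 3 = 14.
This cut is saturated, so no flow can exceed 14.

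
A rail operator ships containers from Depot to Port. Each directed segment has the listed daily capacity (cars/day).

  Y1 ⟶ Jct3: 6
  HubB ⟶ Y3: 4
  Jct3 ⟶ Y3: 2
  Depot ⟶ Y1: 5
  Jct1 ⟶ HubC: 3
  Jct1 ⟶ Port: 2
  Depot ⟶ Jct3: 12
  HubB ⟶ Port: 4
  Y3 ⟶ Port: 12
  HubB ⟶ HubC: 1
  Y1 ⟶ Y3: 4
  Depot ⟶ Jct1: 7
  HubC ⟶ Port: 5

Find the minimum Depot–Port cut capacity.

11

Augment Depot→Jct1→Port: bottleneck 2, flow now 2.
Augment Depot→Jct1→HubC→Port: bottleneck 3, flow now 5.
Augment Depot→Y1→Y3→Port: bottleneck 4, flow now 9.
Augment Depot→Jct3→Y3→Port: bottleneck 2, flow now 11.
No augmenting path remains; maximum flow = 11.
By max-flow min-cut, the minimum cut capacity equals the max flow.
In the residual graph, reachable from Depot: {Depot, Jct1, Y1, Jct3}.
Min-cut edges: Jct1→HubC (3), Jct1→Port (2), Y1→Y3 (4), Jct3→Y3 (2); capacity 3 + 2 + 4 + 2 = 11.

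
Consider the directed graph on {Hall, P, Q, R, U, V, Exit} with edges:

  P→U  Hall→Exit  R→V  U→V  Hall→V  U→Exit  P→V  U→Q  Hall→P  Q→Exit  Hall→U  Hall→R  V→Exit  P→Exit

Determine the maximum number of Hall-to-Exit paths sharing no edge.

4

Assign every edge capacity 1; by Menger, the answer equals the max flow.
Path Hall→Exit (+1); total 1.
Path Hall→P→Exit (+1); total 2.
Path Hall→U→Exit (+1); total 3.
Path Hall→V→Exit (+1); total 4.
No residual Hall→Exit path; max flow = 4.
Certifying cut of size 4: {Hall→Exit, Hall→P, Hall→U, V→Exit}.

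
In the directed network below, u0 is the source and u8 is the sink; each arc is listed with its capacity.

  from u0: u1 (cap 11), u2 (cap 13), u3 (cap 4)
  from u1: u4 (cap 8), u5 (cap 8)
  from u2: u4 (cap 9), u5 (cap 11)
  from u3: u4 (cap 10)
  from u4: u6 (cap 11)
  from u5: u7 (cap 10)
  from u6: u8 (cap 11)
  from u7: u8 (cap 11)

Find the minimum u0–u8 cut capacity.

Augment u0→u1→u4→u6→u8: bottleneck 8, flow now 8.
Augment u0→u1→u5→u7→u8: bottleneck 3, flow now 11.
Augment u0→u2→u4→u6→u8: bottleneck 3, flow now 14.
Augment u0→u2→u5→u7→u8: bottleneck 7, flow now 21.
No augmenting path remains; maximum flow = 21.
By max-flow min-cut, the minimum cut capacity equals the max flow.
In the residual graph, reachable from u0: {u0, u1, u2, u3, u4, u5}.
Min-cut edges: u4→u6 (11), u5→u7 (10); capacity 11 + 10 = 21.

21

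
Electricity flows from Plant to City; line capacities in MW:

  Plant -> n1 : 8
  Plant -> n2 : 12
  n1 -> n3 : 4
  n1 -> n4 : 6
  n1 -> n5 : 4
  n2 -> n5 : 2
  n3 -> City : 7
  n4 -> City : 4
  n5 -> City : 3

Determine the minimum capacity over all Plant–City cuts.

Augment Plant→n1→n3→City: bottleneck 4, flow now 4.
Augment Plant→n1→n4→City: bottleneck 4, flow now 8.
Augment Plant→n2→n5→City: bottleneck 2, flow now 10.
No augmenting path remains; maximum flow = 10.
By max-flow min-cut, the minimum cut capacity equals the max flow.
In the residual graph, reachable from Plant: {Plant, n2}.
Min-cut edges: Plant→n1 (8), n2→n5 (2); capacity 8 + 2 = 10.

10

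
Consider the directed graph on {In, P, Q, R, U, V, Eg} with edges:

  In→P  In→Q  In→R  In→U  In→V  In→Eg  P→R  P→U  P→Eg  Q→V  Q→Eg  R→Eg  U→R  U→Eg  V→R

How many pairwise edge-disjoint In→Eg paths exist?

Assign every edge capacity 1; by Menger, the answer equals the max flow.
Path In→Eg (+1); total 1.
Path In→P→Eg (+1); total 2.
Path In→Q→Eg (+1); total 3.
Path In→R→Eg (+1); total 4.
Path In→U→Eg (+1); total 5.
No residual In→Eg path; max flow = 5.
Certifying cut of size 5: {In→Eg, In→P, In→Q, In→U, R→Eg}.

5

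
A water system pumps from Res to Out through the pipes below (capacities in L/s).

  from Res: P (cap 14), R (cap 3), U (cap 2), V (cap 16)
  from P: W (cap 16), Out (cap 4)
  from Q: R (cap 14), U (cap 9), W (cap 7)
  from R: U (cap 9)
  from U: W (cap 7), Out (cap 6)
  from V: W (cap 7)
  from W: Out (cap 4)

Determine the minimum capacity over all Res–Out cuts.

13

Augment Res→P→Out: bottleneck 4, flow now 4.
Augment Res→U→Out: bottleneck 2, flow now 6.
Augment Res→P→W→Out: bottleneck 4, flow now 10.
Augment Res→R→U→Out: bottleneck 3, flow now 13.
No augmenting path remains; maximum flow = 13.
By max-flow min-cut, the minimum cut capacity equals the max flow.
In the residual graph, reachable from Res: {Res, P, V, W}.
Min-cut edges: Res→R (3), Res→U (2), P→Out (4), W→Out (4); capacity 3 + 2 + 4 + 4 = 13.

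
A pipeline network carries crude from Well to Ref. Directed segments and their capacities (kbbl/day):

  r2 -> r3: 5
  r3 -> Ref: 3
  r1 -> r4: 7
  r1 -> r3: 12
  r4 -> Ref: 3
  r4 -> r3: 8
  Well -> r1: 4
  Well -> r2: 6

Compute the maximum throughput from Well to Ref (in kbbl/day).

Augment Well→r1→r3→Ref: bottleneck 3, flow now 3.
Augment Well→r1→r4→Ref: bottleneck 1, flow now 4.
Augment Well→r2→r3→r1→r4→Ref: bottleneck 2, flow now 6. (uses reverse residual edge)
No augmenting path remains; maximum flow = 6.
In the residual graph, reachable from Well: {Well, r1, r2, r3, r4}.
Min-cut edges: r3→Ref (3), r4→Ref (3); capacity 3 + 3 = 6.
This cut is saturated, so no flow can exceed 6.

6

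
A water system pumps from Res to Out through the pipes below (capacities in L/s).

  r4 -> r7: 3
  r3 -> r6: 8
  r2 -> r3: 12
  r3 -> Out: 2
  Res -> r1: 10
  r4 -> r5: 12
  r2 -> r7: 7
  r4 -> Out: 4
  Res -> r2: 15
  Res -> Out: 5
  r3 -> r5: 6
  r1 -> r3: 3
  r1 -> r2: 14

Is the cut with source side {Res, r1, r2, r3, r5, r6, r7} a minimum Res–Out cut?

Given cut capacity: 5 + 2 = 7.
Augment Res→Out: bottleneck 5, flow now 5.
Augment Res→r1→r3→Out: bottleneck 2, flow now 7.
No augmenting path remains; maximum flow = 7.
Cut capacity 7 equals the max flow, so it is a minimum cut.

Yes — it is a minimum cut (capacity 7).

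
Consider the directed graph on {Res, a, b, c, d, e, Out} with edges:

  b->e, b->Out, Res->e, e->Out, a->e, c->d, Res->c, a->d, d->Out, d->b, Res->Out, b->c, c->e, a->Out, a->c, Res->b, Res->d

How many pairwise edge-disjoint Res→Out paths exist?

4

Assign every edge capacity 1; by Menger, the answer equals the max flow.
Path Res→Out (+1); total 1.
Path Res→b→Out (+1); total 2.
Path Res→d→Out (+1); total 3.
Path Res→e→Out (+1); total 4.
No residual Res→Out path; max flow = 4.
Certifying cut of size 4: {Res→Out, b→Out, d→Out, e→Out}.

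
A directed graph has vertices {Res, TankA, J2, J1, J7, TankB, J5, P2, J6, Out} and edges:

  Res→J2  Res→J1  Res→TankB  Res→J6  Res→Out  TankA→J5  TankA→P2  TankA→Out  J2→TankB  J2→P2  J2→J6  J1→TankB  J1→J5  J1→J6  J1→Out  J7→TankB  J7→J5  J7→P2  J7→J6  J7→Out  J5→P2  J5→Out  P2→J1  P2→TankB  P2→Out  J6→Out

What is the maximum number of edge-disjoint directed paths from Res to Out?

Assign every edge capacity 1; by Menger, the answer equals the max flow.
Path Res→Out (+1); total 1.
Path Res→J1→Out (+1); total 2.
Path Res→J6→Out (+1); total 3.
Path Res→J2→P2→Out (+1); total 4.
No residual Res→Out path; max flow = 4.
Certifying cut of size 4: {Res→J1, Res→J2, Res→J6, Res→Out}.

4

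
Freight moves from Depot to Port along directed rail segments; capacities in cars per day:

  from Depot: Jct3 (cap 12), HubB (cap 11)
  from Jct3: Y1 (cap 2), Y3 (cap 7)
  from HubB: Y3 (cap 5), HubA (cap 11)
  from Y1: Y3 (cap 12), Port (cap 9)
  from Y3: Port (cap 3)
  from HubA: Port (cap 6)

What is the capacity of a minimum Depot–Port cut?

11

Augment Depot→Jct3→Y1→Port: bottleneck 2, flow now 2.
Augment Depot→Jct3→Y3→Port: bottleneck 3, flow now 5.
Augment Depot→HubB→HubA→Port: bottleneck 6, flow now 11.
No augmenting path remains; maximum flow = 11.
By max-flow min-cut, the minimum cut capacity equals the max flow.
In the residual graph, reachable from Depot: {Depot, Jct3, HubB, Y3, HubA}.
Min-cut edges: Jct3→Y1 (2), Y3→Port (3), HubA→Port (6); capacity 2 + 3 + 6 = 11.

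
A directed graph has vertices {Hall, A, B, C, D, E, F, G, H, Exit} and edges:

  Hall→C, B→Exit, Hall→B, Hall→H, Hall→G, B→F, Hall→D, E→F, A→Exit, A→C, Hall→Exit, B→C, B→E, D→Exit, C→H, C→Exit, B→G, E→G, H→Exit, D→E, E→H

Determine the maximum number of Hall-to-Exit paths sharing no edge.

Assign every edge capacity 1; by Menger, the answer equals the max flow.
Path Hall→Exit (+1); total 1.
Path Hall→B→Exit (+1); total 2.
Path Hall→C→Exit (+1); total 3.
Path Hall→D→Exit (+1); total 4.
Path Hall→H→Exit (+1); total 5.
No residual Hall→Exit path; max flow = 5.
Certifying cut of size 5: {Hall→B, Hall→C, Hall→D, Hall→Exit, Hall→H}.

5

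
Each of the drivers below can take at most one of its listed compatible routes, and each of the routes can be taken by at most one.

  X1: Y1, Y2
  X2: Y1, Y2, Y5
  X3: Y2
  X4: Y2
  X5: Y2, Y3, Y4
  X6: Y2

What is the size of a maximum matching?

Unit-capacity flow: source→left, listed edges, right→sink; max matching = max flow.
Augmenting path X1→Y1 (+1); matched 1.
Augmenting path X2→Y2 (+1); matched 2.
Augmenting path X5→Y3 (+1); matched 3.
Augmenting path X3→Y2→X2→Y5 (+1); matched 4.
No augmenting path remains; maximum matching = 4.
König certificate: {X1, X2, X5, Y2} is a vertex cover of size 4 (every listed pair touches it), so no matching can be larger.

4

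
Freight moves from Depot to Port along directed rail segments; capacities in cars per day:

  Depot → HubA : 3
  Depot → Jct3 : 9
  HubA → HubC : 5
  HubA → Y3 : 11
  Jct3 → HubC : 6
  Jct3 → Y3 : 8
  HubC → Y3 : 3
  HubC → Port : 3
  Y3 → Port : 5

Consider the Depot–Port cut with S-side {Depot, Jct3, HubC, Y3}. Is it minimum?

Given cut capacity: 3 + 3 + 5 = 11.
Augment Depot→HubA→HubC→Port: bottleneck 3, flow now 3.
Augment Depot→Jct3→Y3→Port: bottleneck 5, flow now 8.
No augmenting path remains; maximum flow = 8.
In the residual graph, reachable from Depot: {Depot, HubA, Jct3, HubC, Y3}.
Min-cut edges: HubC→Port (3), Y3→Port (5); capacity 3 + 5 = 8.
Cut capacity 11 exceeds the max flow 8, so it is not minimum.

No — its capacity is 11, but the minimum cut has capacity 8.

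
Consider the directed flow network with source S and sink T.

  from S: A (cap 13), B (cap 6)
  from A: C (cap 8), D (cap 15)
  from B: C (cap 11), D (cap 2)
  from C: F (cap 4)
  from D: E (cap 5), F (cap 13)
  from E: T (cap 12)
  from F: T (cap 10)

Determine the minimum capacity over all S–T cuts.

15

Augment S→A→C→F→T: bottleneck 4, flow now 4.
Augment S→A→D→E→T: bottleneck 5, flow now 9.
Augment S→A→D→F→T: bottleneck 4, flow now 13.
Augment S→B→D→F→T: bottleneck 2, flow now 15.
No augmenting path remains; maximum flow = 15.
By max-flow min-cut, the minimum cut capacity equals the max flow.
In the residual graph, reachable from S: {S, A, B, C, D, F}.
Min-cut edges: D→E (5), F→T (10); capacity 5 + 10 = 15.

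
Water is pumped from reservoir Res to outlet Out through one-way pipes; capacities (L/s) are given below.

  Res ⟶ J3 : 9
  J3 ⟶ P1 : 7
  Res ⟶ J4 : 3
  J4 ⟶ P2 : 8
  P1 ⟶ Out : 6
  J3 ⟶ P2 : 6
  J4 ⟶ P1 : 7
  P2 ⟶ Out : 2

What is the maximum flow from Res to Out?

8

Augment Res→J4→P1→Out: bottleneck 3, flow now 3.
Augment Res→J3→P1→Out: bottleneck 3, flow now 6.
Augment Res→J3→P2→Out: bottleneck 2, flow now 8.
No augmenting path remains; maximum flow = 8.
In the residual graph, reachable from Res: {Res, J4, J3, P1, P2}.
Min-cut edges: P1→Out (6), P2→Out (2); capacity 6 + 2 = 8.
This cut is saturated, so no flow can exceed 8.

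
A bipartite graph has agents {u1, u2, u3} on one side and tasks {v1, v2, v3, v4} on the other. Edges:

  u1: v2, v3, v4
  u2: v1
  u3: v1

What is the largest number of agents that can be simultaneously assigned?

Unit-capacity flow: source→left, listed edges, right→sink; max matching = max flow.
Augmenting path u1→v2 (+1); matched 1.
Augmenting path u2→v1 (+1); matched 2.
No augmenting path remains; maximum matching = 2.
König certificate: {u1, v1} is a vertex cover of size 2 (every listed pair touches it), so no matching can be larger.

2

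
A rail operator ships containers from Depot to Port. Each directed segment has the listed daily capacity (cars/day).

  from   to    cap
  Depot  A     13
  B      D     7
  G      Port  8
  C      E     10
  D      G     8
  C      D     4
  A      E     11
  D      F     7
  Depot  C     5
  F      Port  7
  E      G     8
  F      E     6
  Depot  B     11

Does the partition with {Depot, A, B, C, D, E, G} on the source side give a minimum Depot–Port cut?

Yes — it is a minimum cut (capacity 15).

Given cut capacity: 7 + 8 = 15.
Augment Depot→A→E→G→Port: bottleneck 8, flow now 8.
Augment Depot→B→D→F→Port: bottleneck 7, flow now 15.
No augmenting path remains; maximum flow = 15.
Cut capacity 15 equals the max flow, so it is a minimum cut.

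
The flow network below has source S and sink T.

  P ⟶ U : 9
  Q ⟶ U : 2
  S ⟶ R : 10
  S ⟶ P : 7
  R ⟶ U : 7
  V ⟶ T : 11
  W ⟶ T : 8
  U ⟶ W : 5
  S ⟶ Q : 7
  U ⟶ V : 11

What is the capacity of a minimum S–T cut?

Augment S→P→U→V→T: bottleneck 7, flow now 7.
Augment S→Q→U→V→T: bottleneck 2, flow now 9.
Augment S→R→U→V→T: bottleneck 2, flow now 11.
Augment S→R→U→W→T: bottleneck 5, flow now 16.
No augmenting path remains; maximum flow = 16.
By max-flow min-cut, the minimum cut capacity equals the max flow.
In the residual graph, reachable from S: {S, Q, R}.
Min-cut edges: S→P (7), Q→U (2), R→U (7); capacity 7 + 2 + 7 = 16.

16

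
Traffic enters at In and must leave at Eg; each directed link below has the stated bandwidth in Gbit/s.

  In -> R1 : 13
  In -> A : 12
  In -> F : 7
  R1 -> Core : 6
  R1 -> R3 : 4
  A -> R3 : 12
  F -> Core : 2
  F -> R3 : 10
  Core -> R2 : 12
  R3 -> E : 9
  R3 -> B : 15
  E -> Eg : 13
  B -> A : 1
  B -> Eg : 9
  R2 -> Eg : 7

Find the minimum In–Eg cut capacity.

25

Augment In→R1→Core→R2→Eg: bottleneck 6, flow now 6.
Augment In→R1→R3→E→Eg: bottleneck 4, flow now 10.
Augment In→A→R3→E→Eg: bottleneck 5, flow now 15.
Augment In→A→R3→B→Eg: bottleneck 7, flow now 22.
Augment In→F→Core→R2→Eg: bottleneck 1, flow now 23.
Augment In→F→R3→B→Eg: bottleneck 2, flow now 25.
No augmenting path remains; maximum flow = 25.
By max-flow min-cut, the minimum cut capacity equals the max flow.
In the residual graph, reachable from In: {In, R1, A, F, Core, R3, B, R2}.
Min-cut edges: R3→E (9), B→Eg (9), R2→Eg (7); capacity 9 + 9 + 7 = 25.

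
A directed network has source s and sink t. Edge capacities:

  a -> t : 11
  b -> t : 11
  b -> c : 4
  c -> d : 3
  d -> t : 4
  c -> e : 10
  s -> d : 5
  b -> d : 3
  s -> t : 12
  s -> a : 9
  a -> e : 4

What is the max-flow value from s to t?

Augment s→t: bottleneck 12, flow now 12.
Augment s→a→t: bottleneck 9, flow now 21.
Augment s→d→t: bottleneck 4, flow now 25.
No augmenting path remains; maximum flow = 25.
In the residual graph, reachable from s: {s, d}.
Min-cut edges: s→a (9), s→t (12), d→t (4); capacity 9 + 12 + 4 = 25.
This cut is saturated, so no flow can exceed 25.

25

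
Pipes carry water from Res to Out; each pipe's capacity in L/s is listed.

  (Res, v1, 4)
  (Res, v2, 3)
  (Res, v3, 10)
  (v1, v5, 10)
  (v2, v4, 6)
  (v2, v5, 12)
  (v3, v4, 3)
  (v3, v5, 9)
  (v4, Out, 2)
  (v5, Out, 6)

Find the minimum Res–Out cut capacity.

8

Augment Res→v1→v5→Out: bottleneck 4, flow now 4.
Augment Res→v2→v4→Out: bottleneck 2, flow now 6.
Augment Res→v2→v5→Out: bottleneck 1, flow now 7.
Augment Res→v3→v5→Out: bottleneck 1, flow now 8.
No augmenting path remains; maximum flow = 8.
By max-flow min-cut, the minimum cut capacity equals the max flow.
In the residual graph, reachable from Res: {Res, v1, v2, v3, v4, v5}.
Min-cut edges: v4→Out (2), v5→Out (6); capacity 2 + 6 = 8.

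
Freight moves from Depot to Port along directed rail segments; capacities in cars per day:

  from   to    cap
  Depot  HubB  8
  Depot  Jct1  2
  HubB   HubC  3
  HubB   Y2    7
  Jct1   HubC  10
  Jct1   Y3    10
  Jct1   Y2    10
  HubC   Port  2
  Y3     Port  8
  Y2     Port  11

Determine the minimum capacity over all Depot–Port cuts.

10

Augment Depot→HubB→HubC→Port: bottleneck 2, flow now 2.
Augment Depot→HubB→Y2→Port: bottleneck 6, flow now 8.
Augment Depot→Jct1→Y3→Port: bottleneck 2, flow now 10.
No augmenting path remains; maximum flow = 10.
By max-flow min-cut, the minimum cut capacity equals the max flow.
In the residual graph, reachable from Depot: {Depot}.
Min-cut edges: Depot→HubB (8), Depot→Jct1 (2); capacity 8 + 2 = 10.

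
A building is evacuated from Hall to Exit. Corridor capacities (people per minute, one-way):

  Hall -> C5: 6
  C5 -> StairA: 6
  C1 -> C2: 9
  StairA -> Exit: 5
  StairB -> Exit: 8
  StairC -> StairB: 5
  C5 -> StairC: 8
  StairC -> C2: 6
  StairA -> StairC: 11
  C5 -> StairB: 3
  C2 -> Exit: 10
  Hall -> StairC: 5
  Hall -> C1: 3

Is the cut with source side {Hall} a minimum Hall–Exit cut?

Given cut capacity: 3 + 5 + 6 = 14.
Augment Hall→C1→C2→Exit: bottleneck 3, flow now 3.
Augment Hall→StairC→StairB→Exit: bottleneck 5, flow now 8.
Augment Hall→C5→StairA→Exit: bottleneck 5, flow now 13.
Augment Hall→C5→StairB→Exit: bottleneck 1, flow now 14.
No augmenting path remains; maximum flow = 14.
Cut capacity 14 equals the max flow, so it is a minimum cut.

Yes — it is a minimum cut (capacity 14).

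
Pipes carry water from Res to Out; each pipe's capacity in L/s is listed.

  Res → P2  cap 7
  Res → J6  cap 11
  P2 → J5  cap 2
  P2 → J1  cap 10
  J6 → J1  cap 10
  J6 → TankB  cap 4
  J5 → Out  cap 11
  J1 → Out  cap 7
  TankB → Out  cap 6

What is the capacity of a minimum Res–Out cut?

Augment Res→P2→J5→Out: bottleneck 2, flow now 2.
Augment Res→P2→J1→Out: bottleneck 5, flow now 7.
Augment Res→J6→J1→Out: bottleneck 2, flow now 9.
Augment Res→J6→TankB→Out: bottleneck 4, flow now 13.
No augmenting path remains; maximum flow = 13.
By max-flow min-cut, the minimum cut capacity equals the max flow.
In the residual graph, reachable from Res: {Res, P2, J6, J1}.
Min-cut edges: P2→J5 (2), J6→TankB (4), J1→Out (7); capacity 2 + 4 + 7 = 13.

13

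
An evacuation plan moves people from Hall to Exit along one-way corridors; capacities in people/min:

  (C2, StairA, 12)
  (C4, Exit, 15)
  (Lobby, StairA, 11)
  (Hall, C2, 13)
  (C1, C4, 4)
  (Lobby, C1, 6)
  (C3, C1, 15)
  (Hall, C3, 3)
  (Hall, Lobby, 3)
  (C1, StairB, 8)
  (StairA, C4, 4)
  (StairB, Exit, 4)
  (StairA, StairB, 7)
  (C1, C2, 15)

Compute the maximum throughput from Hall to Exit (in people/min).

12

Augment Hall→C2→StairA→StairB→Exit: bottleneck 4, flow now 4.
Augment Hall→C2→StairA→C4→Exit: bottleneck 4, flow now 8.
Augment Hall→C3→C1→C4→Exit: bottleneck 3, flow now 11.
Augment Hall→Lobby→C1→C4→Exit: bottleneck 1, flow now 12.
No augmenting path remains; maximum flow = 12.
In the residual graph, reachable from Hall: {Hall, C2, C3, Lobby, StairA, C1, StairB}.
Min-cut edges: StairA→C4 (4), C1→C4 (4), StairB→Exit (4); capacity 4 + 4 + 4 = 12.
This cut is saturated, so no flow can exceed 12.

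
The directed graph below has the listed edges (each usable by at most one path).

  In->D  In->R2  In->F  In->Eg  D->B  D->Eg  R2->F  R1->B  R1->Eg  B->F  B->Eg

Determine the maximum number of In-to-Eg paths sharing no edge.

2

Assign every edge capacity 1; by Menger, the answer equals the max flow.
Path In→Eg (+1); total 1.
Path In→D→Eg (+1); total 2.
No residual In→Eg path; max flow = 2.
Certifying cut of size 2: {In→D, In→Eg}.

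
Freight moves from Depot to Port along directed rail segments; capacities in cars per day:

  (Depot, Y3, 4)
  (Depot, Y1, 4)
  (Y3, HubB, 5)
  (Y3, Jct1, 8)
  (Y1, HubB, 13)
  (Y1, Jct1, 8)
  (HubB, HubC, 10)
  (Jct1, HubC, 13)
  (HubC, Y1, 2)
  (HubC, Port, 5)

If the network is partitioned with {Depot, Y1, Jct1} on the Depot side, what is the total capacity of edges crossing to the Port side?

30

Edges leaving {Depot, Y1, Jct1}: Depot→Y3 (4), Y1→HubB (13), Jct1→HubC (13).
Cut capacity = 4 + 13 + 13 = 30.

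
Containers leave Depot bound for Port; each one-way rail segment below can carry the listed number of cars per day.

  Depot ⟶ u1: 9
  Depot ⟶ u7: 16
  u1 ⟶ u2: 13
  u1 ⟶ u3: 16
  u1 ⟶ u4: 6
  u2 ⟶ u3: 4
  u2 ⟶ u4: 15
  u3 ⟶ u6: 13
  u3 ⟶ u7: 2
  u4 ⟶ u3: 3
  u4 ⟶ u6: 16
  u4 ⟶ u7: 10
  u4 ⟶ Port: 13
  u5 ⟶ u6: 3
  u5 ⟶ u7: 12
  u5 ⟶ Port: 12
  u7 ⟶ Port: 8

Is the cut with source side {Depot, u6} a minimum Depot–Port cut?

Given cut capacity: 9 + 16 = 25.
Augment Depot→u7→Port: bottleneck 8, flow now 8.
Augment Depot→u1→u4→Port: bottleneck 6, flow now 14.
Augment Depot→u1→u2→u4→Port: bottleneck 3, flow now 17.
No augmenting path remains; maximum flow = 17.
In the residual graph, reachable from Depot: {Depot, u7}.
Min-cut edges: Depot→u1 (9), u7→Port (8); capacity 9 + 8 = 17.
Cut capacity 25 exceeds the max flow 17, so it is not minimum.

No — its capacity is 25, but the minimum cut has capacity 17.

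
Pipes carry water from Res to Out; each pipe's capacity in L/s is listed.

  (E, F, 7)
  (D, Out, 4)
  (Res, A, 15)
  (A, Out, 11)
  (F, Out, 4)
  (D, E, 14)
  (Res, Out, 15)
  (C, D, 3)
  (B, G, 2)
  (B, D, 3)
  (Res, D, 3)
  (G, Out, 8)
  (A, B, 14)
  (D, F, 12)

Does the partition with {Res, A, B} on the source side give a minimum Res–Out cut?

Given cut capacity: 3 + 15 + 11 + 3 + 2 = 34.
Augment Res→Out: bottleneck 15, flow now 15.
Augment Res→A→Out: bottleneck 11, flow now 26.
Augment Res→D→Out: bottleneck 3, flow now 29.
Augment Res→A→B→D→Out: bottleneck 1, flow now 30.
Augment Res→A→B→G→Out: bottleneck 2, flow now 32.
Augment Res→A→B→D→F→Out: bottleneck 1, flow now 33.
No augmenting path remains; maximum flow = 33.
In the residual graph, reachable from Res: {Res}.
Min-cut edges: Res→A (15), Res→D (3), Res→Out (15); capacity 15 + 3 + 15 = 33.
Cut capacity 34 exceeds the max flow 33, so it is not minimum.

No — its capacity is 34, but the minimum cut has capacity 33.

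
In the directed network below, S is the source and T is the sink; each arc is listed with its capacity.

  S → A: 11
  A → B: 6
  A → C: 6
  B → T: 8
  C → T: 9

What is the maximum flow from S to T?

11

Augment S→A→B→T: bottleneck 6, flow now 6.
Augment S→A→C→T: bottleneck 5, flow now 11.
No augmenting path remains; maximum flow = 11.
In the residual graph, reachable from S: {S}.
Min-cut edges: S→A (11); capacity 11 = 11.
This cut is saturated, so no flow can exceed 11.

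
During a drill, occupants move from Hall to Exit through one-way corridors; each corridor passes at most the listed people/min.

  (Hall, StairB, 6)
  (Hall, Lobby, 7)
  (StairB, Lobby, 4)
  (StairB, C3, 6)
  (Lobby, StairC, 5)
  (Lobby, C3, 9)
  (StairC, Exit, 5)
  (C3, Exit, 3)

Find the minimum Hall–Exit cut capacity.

Augment Hall→StairB→C3→Exit: bottleneck 3, flow now 3.
Augment Hall→Lobby→StairC→Exit: bottleneck 5, flow now 8.
No augmenting path remains; maximum flow = 8.
By max-flow min-cut, the minimum cut capacity equals the max flow.
In the residual graph, reachable from Hall: {Hall, StairB, Lobby, C3}.
Min-cut edges: Lobby→StairC (5), C3→Exit (3); capacity 5 + 3 = 8.

8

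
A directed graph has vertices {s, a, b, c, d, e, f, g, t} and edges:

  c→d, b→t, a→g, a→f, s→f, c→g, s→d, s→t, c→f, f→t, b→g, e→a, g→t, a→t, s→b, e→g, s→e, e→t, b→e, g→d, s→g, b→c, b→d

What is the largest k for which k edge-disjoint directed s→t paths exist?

Assign every edge capacity 1; by Menger, the answer equals the max flow.
Path s→t (+1); total 1.
Path s→b→t (+1); total 2.
Path s→e→t (+1); total 3.
Path s→f→t (+1); total 4.
Path s→g→t (+1); total 5.
No residual s→t path; max flow = 5.
Certifying cut of size 5: {s→b, s→e, s→f, s→g, s→t}.

5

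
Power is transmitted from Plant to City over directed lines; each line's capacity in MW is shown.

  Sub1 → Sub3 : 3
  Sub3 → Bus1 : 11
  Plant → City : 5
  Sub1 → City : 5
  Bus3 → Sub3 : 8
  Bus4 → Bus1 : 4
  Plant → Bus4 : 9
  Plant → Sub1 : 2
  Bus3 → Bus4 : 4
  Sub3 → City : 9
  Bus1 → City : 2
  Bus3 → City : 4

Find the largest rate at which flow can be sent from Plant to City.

9

Augment Plant→City: bottleneck 5, flow now 5.
Augment Plant→Sub1→City: bottleneck 2, flow now 7.
Augment Plant→Bus4→Bus1→City: bottleneck 2, flow now 9.
No augmenting path remains; maximum flow = 9.
In the residual graph, reachable from Plant: {Plant, Bus4, Bus1}.
Min-cut edges: Plant→Sub1 (2), Plant→City (5), Bus1→City (2); capacity 2 + 5 + 2 = 9.
This cut is saturated, so no flow can exceed 9.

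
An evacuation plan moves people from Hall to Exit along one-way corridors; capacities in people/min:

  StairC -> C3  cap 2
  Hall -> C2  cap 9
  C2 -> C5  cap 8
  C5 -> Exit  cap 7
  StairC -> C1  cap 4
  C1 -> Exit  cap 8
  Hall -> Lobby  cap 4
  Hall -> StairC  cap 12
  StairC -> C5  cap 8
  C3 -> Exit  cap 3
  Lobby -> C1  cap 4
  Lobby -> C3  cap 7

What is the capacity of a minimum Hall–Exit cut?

Augment Hall→StairC→C3→Exit: bottleneck 2, flow now 2.
Augment Hall→StairC→C1→Exit: bottleneck 4, flow now 6.
Augment Hall→StairC→C5→Exit: bottleneck 6, flow now 12.
Augment Hall→Lobby→C3→Exit: bottleneck 1, flow now 13.
Augment Hall→Lobby→C1→Exit: bottleneck 3, flow now 16.
Augment Hall→C2→C5→Exit: bottleneck 1, flow now 17.
No augmenting path remains; maximum flow = 17.
By max-flow min-cut, the minimum cut capacity equals the max flow.
In the residual graph, reachable from Hall: {Hall, StairC, C2, C5}.
Min-cut edges: Hall→Lobby (4), StairC→C3 (2), StairC→C1 (4), C5→Exit (7); capacity 4 + 2 + 4 + 7 = 17.

17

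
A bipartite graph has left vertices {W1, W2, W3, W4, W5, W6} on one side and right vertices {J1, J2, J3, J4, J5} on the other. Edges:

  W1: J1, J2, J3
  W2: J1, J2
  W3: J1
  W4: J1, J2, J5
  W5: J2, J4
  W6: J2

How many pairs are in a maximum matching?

5

Unit-capacity flow: source→left, listed edges, right→sink; max matching = max flow.
Augmenting path W1→J1 (+1); matched 1.
Augmenting path W2→J2 (+1); matched 2.
Augmenting path W4→J5 (+1); matched 3.
Augmenting path W5→J4 (+1); matched 4.
Augmenting path W3→J1→W1→J3 (+1); matched 5.
No augmenting path remains; maximum matching = 5.
König certificate: {W1, W4, W5, J1, J2} is a vertex cover of size 5 (every listed pair touches it), so no matching can be larger.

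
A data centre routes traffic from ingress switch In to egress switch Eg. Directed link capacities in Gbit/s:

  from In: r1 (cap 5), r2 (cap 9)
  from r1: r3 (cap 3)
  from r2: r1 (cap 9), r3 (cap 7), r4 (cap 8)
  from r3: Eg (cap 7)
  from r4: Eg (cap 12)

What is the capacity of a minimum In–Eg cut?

12

Augment In→r1→r3→Eg: bottleneck 3, flow now 3.
Augment In→r2→r3→Eg: bottleneck 4, flow now 7.
Augment In→r2→r4→Eg: bottleneck 5, flow now 12.
No augmenting path remains; maximum flow = 12.
By max-flow min-cut, the minimum cut capacity equals the max flow.
In the residual graph, reachable from In: {In, r1}.
Min-cut edges: In→r2 (9), r1→r3 (3); capacity 9 + 3 = 12.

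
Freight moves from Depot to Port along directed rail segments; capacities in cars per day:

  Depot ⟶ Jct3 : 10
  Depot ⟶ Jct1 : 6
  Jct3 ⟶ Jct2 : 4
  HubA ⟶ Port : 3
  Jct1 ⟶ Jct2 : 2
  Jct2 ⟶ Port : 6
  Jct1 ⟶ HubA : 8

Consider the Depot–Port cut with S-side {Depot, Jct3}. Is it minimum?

Given cut capacity: 6 + 4 = 10.
Augment Depot→Jct3→Jct2→Port: bottleneck 4, flow now 4.
Augment Depot→Jct1→Jct2→Port: bottleneck 2, flow now 6.
Augment Depot→Jct1→HubA→Port: bottleneck 3, flow now 9.
No augmenting path remains; maximum flow = 9.
In the residual graph, reachable from Depot: {Depot, Jct3, Jct1, HubA}.
Min-cut edges: Jct3→Jct2 (4), Jct1→Jct2 (2), HubA→Port (3); capacity 4 + 2 + 3 = 9.
Cut capacity 10 exceeds the max flow 9, so it is not minimum.

No — its capacity is 10, but the minimum cut has capacity 9.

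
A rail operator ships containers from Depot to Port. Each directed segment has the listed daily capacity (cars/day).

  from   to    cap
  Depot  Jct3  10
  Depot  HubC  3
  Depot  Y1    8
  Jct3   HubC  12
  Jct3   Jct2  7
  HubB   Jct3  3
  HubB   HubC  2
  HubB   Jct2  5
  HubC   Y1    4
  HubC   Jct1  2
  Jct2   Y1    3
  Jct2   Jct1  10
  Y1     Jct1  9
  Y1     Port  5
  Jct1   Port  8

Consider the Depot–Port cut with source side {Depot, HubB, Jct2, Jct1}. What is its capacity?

37

Edges leaving {Depot, HubB, Jct2, Jct1}: Depot→Jct3 (10), Depot→HubC (3), Depot→Y1 (8), HubB→Jct3 (3), HubB→HubC (2), Jct2→Y1 (3), Jct1→Port (8).
Cut capacity = 10 + 3 + 8 + 3 + 2 + 3 + 8 = 37.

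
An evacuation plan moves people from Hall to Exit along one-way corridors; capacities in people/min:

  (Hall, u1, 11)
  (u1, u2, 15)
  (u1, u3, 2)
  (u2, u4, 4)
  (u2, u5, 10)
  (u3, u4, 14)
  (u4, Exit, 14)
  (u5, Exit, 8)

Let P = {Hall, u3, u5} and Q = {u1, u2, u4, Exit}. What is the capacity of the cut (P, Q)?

33

Edges leaving {Hall, u3, u5}: Hall→u1 (11), u3→u4 (14), u5→Exit (8).
Cut capacity = 11 + 14 + 8 = 33.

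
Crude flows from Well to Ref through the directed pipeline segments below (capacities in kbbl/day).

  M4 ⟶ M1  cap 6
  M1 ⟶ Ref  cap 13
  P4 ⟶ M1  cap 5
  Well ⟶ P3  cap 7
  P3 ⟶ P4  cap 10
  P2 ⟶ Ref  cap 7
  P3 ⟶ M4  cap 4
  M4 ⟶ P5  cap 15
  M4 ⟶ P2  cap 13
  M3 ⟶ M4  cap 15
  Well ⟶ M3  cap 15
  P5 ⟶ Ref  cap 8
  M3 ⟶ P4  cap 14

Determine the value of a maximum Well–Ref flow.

22

Augment Well→P3→P4→M1→Ref: bottleneck 5, flow now 5.
Augment Well→P3→M4→P2→Ref: bottleneck 2, flow now 7.
Augment Well→M3→M4→P2→Ref: bottleneck 5, flow now 12.
Augment Well→M3→M4→P5→Ref: bottleneck 8, flow now 20.
Augment Well→M3→M4→M1→Ref: bottleneck 2, flow now 22.
No augmenting path remains; maximum flow = 22.
In the residual graph, reachable from Well: {Well}.
Min-cut edges: Well→P3 (7), Well→M3 (15); capacity 7 + 15 = 22.
This cut is saturated, so no flow can exceed 22.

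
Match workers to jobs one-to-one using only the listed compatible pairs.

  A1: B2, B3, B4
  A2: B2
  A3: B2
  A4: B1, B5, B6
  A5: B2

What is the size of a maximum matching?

Unit-capacity flow: source→left, listed edges, right→sink; max matching = max flow.
Augmenting path A1→B2 (+1); matched 1.
Augmenting path A4→B1 (+1); matched 2.
Augmenting path A2→B2→A1→B3 (+1); matched 3.
No augmenting path remains; maximum matching = 3.
König certificate: {A1, A4, B2} is a vertex cover of size 3 (every listed pair touches it), so no matching can be larger.

3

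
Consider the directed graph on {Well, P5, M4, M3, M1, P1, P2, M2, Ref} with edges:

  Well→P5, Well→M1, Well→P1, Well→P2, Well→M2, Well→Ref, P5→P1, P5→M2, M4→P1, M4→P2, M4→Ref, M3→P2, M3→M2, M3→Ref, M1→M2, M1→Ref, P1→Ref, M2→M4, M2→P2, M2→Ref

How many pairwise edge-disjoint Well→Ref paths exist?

5

Assign every edge capacity 1; by Menger, the answer equals the max flow.
Path Well→Ref (+1); total 1.
Path Well→M1→Ref (+1); total 2.
Path Well→P1→Ref (+1); total 3.
Path Well→M2→Ref (+1); total 4.
Path Well→P5→M2→M4→Ref (+1); total 5.
No residual Well→Ref path; max flow = 5.
Certifying cut of size 5: {Well→M1, Well→M2, Well→P1, Well→P5, Well→Ref}.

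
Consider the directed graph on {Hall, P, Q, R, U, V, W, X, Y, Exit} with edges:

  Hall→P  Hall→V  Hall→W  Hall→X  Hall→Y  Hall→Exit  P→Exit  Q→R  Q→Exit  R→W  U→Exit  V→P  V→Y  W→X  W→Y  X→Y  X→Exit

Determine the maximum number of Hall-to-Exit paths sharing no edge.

3

Assign every edge capacity 1; by Menger, the answer equals the max flow.
Path Hall→Exit (+1); total 1.
Path Hall→P→Exit (+1); total 2.
Path Hall→X→Exit (+1); total 3.
No residual Hall→Exit path; max flow = 3.
Certifying cut of size 3: {Hall→Exit, P→Exit, X→Exit}.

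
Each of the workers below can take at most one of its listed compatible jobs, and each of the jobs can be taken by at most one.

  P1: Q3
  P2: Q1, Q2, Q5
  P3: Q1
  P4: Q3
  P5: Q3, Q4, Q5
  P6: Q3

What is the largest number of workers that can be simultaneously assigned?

Unit-capacity flow: source→left, listed edges, right→sink; max matching = max flow.
Augmenting path P1→Q3 (+1); matched 1.
Augmenting path P2→Q1 (+1); matched 2.
Augmenting path P5→Q4 (+1); matched 3.
Augmenting path P3→Q1→P2→Q2 (+1); matched 4.
No augmenting path remains; maximum matching = 4.
König certificate: {P2, P3, P5, Q3} is a vertex cover of size 4 (every listed pair touches it), so no matching can be larger.

4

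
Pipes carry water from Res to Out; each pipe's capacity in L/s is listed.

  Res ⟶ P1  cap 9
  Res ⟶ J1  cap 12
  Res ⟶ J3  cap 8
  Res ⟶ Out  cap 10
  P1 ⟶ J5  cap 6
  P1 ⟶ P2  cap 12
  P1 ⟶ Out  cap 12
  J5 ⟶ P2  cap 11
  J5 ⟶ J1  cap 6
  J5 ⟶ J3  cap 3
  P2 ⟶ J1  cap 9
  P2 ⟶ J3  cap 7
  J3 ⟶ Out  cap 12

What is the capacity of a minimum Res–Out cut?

27

Augment Res→Out: bottleneck 10, flow now 10.
Augment Res→P1→Out: bottleneck 9, flow now 19.
Augment Res→J3→Out: bottleneck 8, flow now 27.
No augmenting path remains; maximum flow = 27.
By max-flow min-cut, the minimum cut capacity equals the max flow.
In the residual graph, reachable from Res: {Res, J1}.
Min-cut edges: Res→P1 (9), Res→J3 (8), Res→Out (10); capacity 9 + 8 + 10 = 27.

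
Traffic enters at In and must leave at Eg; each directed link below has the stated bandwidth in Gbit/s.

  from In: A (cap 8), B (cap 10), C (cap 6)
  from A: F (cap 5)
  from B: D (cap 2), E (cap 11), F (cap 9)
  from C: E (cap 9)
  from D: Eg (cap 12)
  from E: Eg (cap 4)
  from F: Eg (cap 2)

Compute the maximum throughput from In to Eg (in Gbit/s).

Augment In→A→F→Eg: bottleneck 2, flow now 2.
Augment In→B→D→Eg: bottleneck 2, flow now 4.
Augment In→B→E→Eg: bottleneck 4, flow now 8.
No augmenting path remains; maximum flow = 8.
In the residual graph, reachable from In: {In, A, B, C, E, F}.
Min-cut edges: B→D (2), E→Eg (4), F→Eg (2); capacity 2 + 4 + 2 = 8.
This cut is saturated, so no flow can exceed 8.

8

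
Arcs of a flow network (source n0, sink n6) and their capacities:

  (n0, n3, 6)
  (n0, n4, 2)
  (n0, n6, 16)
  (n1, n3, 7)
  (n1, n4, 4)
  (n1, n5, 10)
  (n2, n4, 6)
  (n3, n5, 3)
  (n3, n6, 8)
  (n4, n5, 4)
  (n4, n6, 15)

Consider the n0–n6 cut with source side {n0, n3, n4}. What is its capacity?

Edges leaving {n0, n3, n4}: n0→n6 (16), n3→n5 (3), n3→n6 (8), n4→n5 (4), n4→n6 (15).
Cut capacity = 16 + 3 + 8 + 4 + 15 = 46.

46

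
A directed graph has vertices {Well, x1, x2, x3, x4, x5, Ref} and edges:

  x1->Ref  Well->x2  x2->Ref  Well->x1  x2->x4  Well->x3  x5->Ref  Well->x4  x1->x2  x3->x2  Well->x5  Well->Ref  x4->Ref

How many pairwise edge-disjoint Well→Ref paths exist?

5

Assign every edge capacity 1; by Menger, the answer equals the max flow.
Path Well→Ref (+1); total 1.
Path Well→x1→Ref (+1); total 2.
Path Well→x2→Ref (+1); total 3.
Path Well→x4→Ref (+1); total 4.
Path Well→x5→Ref (+1); total 5.
No residual Well→Ref path; max flow = 5.
Certifying cut of size 5: {Well→Ref, Well→x1, Well→x5, x2→Ref, x4→Ref}.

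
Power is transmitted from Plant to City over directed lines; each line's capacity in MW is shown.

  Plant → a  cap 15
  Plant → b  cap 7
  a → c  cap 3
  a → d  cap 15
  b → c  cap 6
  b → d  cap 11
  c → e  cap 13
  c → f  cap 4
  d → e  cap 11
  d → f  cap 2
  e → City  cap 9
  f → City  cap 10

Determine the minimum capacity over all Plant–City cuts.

15

Augment Plant→a→c→e→City: bottleneck 3, flow now 3.
Augment Plant→a→d→e→City: bottleneck 6, flow now 9.
Augment Plant→a→d→f→City: bottleneck 2, flow now 11.
Augment Plant→b→c→f→City: bottleneck 4, flow now 15.
No augmenting path remains; maximum flow = 15.
By max-flow min-cut, the minimum cut capacity equals the max flow.
In the residual graph, reachable from Plant: {Plant, a, b, c, d, e}.
Min-cut edges: c→f (4), d→f (2), e→City (9); capacity 4 + 2 + 9 = 15.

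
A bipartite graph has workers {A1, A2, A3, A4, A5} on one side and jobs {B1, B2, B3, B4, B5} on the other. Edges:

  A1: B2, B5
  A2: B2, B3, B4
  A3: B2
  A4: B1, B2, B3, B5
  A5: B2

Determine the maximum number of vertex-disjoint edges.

Unit-capacity flow: source→left, listed edges, right→sink; max matching = max flow.
Augmenting path A1→B2 (+1); matched 1.
Augmenting path A2→B3 (+1); matched 2.
Augmenting path A4→B1 (+1); matched 3.
Augmenting path A3→B2→A1→B5 (+1); matched 4.
No augmenting path remains; maximum matching = 4.
König certificate: {A1, A2, A4, B2} is a vertex cover of size 4 (every listed pair touches it), so no matching can be larger.

4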